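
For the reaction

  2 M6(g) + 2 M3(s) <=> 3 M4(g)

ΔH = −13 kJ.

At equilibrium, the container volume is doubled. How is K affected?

The equilibrium constant depends only on temperature. This perturbation may move the position of equilibrium, but since T is unchanged, K itself is unchanged.

unchanged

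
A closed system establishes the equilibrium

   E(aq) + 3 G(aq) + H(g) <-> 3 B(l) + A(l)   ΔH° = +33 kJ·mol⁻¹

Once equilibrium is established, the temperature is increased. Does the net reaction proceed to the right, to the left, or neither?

right

The forward reaction is endothermic. Raising T favours the endothermic direction — shift to the right.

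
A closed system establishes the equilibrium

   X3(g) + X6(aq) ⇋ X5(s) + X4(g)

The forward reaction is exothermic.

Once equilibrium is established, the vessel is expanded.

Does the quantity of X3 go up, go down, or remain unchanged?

Gas moles: reactants 1, products 1. Δn_gas = 0, so a volume change leaves Q equal to K — no shift from this change.
No net shift occurs, so the amount of X3 is unchanged.

unchanged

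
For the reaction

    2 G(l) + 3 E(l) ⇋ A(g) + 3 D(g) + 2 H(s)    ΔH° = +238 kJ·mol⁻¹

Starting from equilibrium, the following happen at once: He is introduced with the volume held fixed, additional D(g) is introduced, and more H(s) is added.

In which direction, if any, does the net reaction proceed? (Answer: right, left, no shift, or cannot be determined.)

At constant volume, adding an inert gas leaves every reacting species' partial pressure unchanged, so Q is unchanged — no shift from this change.
Adding D (g), a product, drives the reaction to the left.
H is a pure solid; its activity is 1 regardless of amount, so Q is unaffected — no shift from this change.
Only the nonzero effect(s) matter; the net shift is to the left.

left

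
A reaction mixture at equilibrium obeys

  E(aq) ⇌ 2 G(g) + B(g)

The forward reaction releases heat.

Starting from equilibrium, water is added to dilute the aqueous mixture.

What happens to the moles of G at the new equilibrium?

Dilution lowers every aqueous concentration by the same factor. Δn_aq = 0 − 1 = -1, so the system shifts toward the side with more dissolved moles — to the left.
The net shift is to the left. G is a product, so its amount decreases.

decreases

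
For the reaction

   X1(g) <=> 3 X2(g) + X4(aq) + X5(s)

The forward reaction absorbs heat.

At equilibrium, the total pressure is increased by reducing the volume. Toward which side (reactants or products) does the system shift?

left

Gas moles: reactants 1, products 3 (Δn_gas = +2). Compression shifts the system toward the side with fewer moles of gas — to the left.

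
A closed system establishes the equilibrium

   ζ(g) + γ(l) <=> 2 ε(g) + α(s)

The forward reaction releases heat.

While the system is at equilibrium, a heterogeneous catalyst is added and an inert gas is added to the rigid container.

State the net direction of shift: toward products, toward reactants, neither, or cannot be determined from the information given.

no shift

A catalyst speeds both forward and reverse rates equally; it changes neither Q nor K — no shift from this change.
At constant volume, adding an inert gas leaves every reacting species' partial pressure unchanged, so Q is unchanged — no shift from this change.
None of the changes alters Q relative to K, so there is no net shift.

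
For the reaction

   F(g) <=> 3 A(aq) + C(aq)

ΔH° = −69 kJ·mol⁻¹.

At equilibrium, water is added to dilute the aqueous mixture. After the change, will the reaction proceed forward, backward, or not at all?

Dilution lowers every aqueous concentration by the same factor. Δn_aq = 4 − 0 = +4, so the system shifts toward the side with more dissolved moles — to the right.

right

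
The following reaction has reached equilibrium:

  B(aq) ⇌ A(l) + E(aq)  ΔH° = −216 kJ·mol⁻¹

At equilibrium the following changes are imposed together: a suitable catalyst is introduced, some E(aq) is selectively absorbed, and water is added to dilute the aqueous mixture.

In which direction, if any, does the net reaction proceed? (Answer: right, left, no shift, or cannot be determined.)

A catalyst speeds both forward and reverse rates equally; it changes neither Q nor K — no shift from this change.
Removing E (aq), a product, drives the reaction to the right.
Dilution scales every aqueous concentration by the same factor. Δn_aq = 1 − 1 = 0, so Q is unchanged — no shift.
Only the nonzero effect(s) matter; the net shift is to the right.

right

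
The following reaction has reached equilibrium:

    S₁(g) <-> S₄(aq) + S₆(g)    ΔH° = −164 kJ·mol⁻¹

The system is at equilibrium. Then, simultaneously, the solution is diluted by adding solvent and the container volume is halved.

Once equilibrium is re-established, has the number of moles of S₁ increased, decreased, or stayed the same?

Dilution lowers every aqueous concentration by the same factor. Δn_aq = 1 − 0 = +1, so the system shifts toward the side with more dissolved moles — to the right.
Gas moles: reactants 1, products 1. Δn_gas = 0, so a volume change leaves Q equal to K — no shift from this change.
The net shift is to the right. S₁ is a reactant, so its amount decreases.

decreases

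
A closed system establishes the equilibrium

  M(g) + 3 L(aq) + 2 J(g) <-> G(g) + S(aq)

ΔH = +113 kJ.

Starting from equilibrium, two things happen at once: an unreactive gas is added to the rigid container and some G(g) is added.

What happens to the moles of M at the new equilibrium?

At constant volume, adding an inert gas leaves every reacting species' partial pressure unchanged, so Q is unchanged — no shift from this change.
Adding G (g), a product, drives the reaction to the left.
The net shift is to the left. M is a reactant, so its amount increases.

increases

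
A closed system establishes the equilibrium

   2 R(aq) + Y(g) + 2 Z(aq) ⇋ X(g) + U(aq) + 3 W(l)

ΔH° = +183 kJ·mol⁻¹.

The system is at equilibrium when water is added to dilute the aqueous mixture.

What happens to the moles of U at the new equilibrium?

Dilution lowers every aqueous concentration by the same factor. Δn_aq = 1 − 4 = -3, so the system shifts toward the side with more dissolved moles — to the left.
The net shift is to the left. U is a product, so its amount decreases.

decreases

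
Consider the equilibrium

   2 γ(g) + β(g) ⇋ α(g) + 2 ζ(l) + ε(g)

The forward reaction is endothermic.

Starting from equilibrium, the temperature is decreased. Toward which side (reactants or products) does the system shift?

left

The forward reaction is endothermic. Lowering T favours the exothermic direction — shift to the left.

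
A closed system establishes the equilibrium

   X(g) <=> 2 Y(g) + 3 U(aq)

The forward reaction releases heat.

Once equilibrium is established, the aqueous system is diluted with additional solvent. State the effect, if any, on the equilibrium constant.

unchanged

The equilibrium constant depends only on temperature. This perturbation may move the position of equilibrium, but since T is unchanged, K itself is unchanged.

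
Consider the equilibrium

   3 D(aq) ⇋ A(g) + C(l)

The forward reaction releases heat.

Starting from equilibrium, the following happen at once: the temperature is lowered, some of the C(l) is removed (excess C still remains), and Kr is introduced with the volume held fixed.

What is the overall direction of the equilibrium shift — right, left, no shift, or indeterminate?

right

The forward reaction is exothermic. Lowering T favours the exothermic direction — shift to the right.
C is a pure liquid; its activity is 1 regardless of amount, so Q is unaffected — no shift from this change.
At constant volume, adding an inert gas leaves every reacting species' partial pressure unchanged, so Q is unchanged — no shift from this change.
Only the nonzero effect(s) matter; the net shift is to the right.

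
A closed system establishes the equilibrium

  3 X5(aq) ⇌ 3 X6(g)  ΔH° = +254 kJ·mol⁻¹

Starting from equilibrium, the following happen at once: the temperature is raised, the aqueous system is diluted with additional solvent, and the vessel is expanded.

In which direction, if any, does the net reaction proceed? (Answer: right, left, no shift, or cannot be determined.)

cannot be determined

The forward reaction is endothermic. Raising T favours the endothermic direction — shift to the right.
Dilution lowers every aqueous concentration by the same factor. Δn_aq = 0 − 3 = -3, so the system shifts toward the side with more dissolved moles — to the left.
Gas moles: reactants 0, products 3 (Δn_gas = +3). Expansion shifts the system toward the side with more moles of gas — to the right.
The individual effects push in opposite directions; without quantitative information the net direction cannot be determined.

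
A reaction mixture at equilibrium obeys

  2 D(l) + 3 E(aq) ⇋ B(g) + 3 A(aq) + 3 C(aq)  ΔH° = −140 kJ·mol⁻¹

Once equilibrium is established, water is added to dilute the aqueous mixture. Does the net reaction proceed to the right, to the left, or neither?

right

Dilution lowers every aqueous concentration by the same factor. Δn_aq = 6 − 3 = +3, so the system shifts toward the side with more dissolved moles — to the right.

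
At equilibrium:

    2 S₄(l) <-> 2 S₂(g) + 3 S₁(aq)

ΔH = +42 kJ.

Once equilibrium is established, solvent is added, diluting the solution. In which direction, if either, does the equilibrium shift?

right

Dilution lowers every aqueous concentration by the same factor. Δn_aq = 3 − 0 = +3, so the system shifts toward the side with more dissolved moles — to the right.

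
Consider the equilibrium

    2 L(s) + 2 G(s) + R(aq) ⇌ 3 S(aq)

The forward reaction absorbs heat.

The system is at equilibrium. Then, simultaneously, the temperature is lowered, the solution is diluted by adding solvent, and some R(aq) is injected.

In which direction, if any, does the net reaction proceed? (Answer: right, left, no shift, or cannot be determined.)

cannot be determined

The forward reaction is endothermic. Lowering T favours the exothermic direction — shift to the left.
Dilution lowers every aqueous concentration by the same factor. Δn_aq = 3 − 1 = +2, so the system shifts toward the side with more dissolved moles — to the right.
Adding R (aq), a reactant, drives the reaction to the right.
The individual effects push in opposite directions; without quantitative information the net direction cannot be determined.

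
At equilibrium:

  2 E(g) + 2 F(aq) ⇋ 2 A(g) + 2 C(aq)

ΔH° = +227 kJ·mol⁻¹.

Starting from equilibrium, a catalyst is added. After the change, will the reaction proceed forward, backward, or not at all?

no shift

A catalyst speeds both forward and reverse rates equally; it changes neither Q nor K — no shift from this change.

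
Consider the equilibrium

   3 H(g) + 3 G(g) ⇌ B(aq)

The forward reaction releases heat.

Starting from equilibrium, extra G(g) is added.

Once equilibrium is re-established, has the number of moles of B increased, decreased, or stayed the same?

Adding G (g), a reactant, drives the reaction to the right.
The net shift is to the right. B is a product, so its amount increases.

increases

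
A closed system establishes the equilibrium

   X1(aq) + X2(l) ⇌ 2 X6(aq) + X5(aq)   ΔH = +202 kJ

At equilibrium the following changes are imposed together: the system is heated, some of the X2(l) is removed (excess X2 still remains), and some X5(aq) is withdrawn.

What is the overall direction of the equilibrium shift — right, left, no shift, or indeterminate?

right

The forward reaction is endothermic. Raising T favours the endothermic direction — shift to the right.
X2 is a pure liquid; its activity is 1 regardless of amount, so Q is unaffected — no shift from this change.
Removing X5 (aq), a product, drives the reaction to the right.
Only the nonzero effect(s) matter; the net shift is to the right.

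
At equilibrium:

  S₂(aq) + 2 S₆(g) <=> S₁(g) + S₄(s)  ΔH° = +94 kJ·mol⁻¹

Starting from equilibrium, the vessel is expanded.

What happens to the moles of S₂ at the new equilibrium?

Gas moles: reactants 2, products 1 (Δn_gas = -1). Expansion shifts the system toward the side with more moles of gas — to the left.
The net shift is to the left. S₂ is a reactant, so its amount increases.

increases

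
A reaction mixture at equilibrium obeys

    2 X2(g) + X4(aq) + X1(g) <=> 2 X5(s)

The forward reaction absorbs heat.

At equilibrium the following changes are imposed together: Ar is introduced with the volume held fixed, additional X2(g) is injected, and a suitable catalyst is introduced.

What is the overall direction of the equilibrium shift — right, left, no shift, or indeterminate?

right

At constant volume, adding an inert gas leaves every reacting species' partial pressure unchanged, so Q is unchanged — no shift from this change.
Adding X2 (g), a reactant, drives the reaction to the right.
A catalyst speeds both forward and reverse rates equally; it changes neither Q nor K — no shift from this change.
Only the nonzero effect(s) matter; the net shift is to the right.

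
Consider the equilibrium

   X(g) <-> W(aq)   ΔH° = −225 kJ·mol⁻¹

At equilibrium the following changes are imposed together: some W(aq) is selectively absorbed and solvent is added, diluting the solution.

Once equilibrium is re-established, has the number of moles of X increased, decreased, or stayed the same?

Removing W (aq), a product, drives the reaction to the right.
Dilution lowers every aqueous concentration by the same factor. Δn_aq = 1 − 0 = +1, so the system shifts toward the side with more dissolved moles — to the right.
The net shift is to the right. X is a reactant, so its amount decreases.

decreases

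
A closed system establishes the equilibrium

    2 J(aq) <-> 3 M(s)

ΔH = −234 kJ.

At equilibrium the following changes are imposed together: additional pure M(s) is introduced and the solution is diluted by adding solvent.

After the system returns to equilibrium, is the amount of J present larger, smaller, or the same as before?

M is a pure solid; its activity is 1 regardless of amount, so Q is unaffected — no shift from this change.
Dilution lowers every aqueous concentration by the same factor. Δn_aq = 0 − 2 = -2, so the system shifts toward the side with more dissolved moles — to the left.
The net shift is to the left. J is a reactant, so its amount increases.

increases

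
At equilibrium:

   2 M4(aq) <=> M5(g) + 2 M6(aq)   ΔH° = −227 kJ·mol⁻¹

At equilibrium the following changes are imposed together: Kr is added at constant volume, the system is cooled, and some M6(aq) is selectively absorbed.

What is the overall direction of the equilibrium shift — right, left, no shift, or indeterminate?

right

At constant volume, adding an inert gas leaves every reacting species' partial pressure unchanged, so Q is unchanged — no shift from this change.
The forward reaction is exothermic. Lowering T favours the exothermic direction — shift to the right.
Removing M6 (aq), a product, drives the reaction to the right.
Only the nonzero effect(s) matter; the net shift is to the right.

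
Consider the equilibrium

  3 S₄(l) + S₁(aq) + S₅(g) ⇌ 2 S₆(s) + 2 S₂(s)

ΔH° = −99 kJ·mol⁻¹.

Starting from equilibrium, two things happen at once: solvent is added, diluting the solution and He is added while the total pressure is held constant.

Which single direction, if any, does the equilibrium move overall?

Dilution lowers every aqueous concentration by the same factor. Δn_aq = 0 − 1 = -1, so the system shifts toward the side with more dissolved moles — to the left.
Adding inert gas at constant total pressure expands the volume and lowers every reacting partial pressure. With Δn_gas = 0 − 1 = -1, Q moves away from K toward the side with fewer gas moles, so the system shifts toward the side with more gas moles — to the left.
All effects act in the same direction — net shift to the left.

left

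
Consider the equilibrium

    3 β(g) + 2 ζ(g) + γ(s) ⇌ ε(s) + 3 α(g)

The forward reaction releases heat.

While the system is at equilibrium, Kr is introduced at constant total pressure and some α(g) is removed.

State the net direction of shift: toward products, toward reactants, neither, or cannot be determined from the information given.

Adding inert gas at constant total pressure expands the volume and lowers every reacting partial pressure. With Δn_gas = 3 − 5 = -2, Q moves away from K toward the side with fewer gas moles, so the system shifts toward the side with more gas moles — to the left.
Removing α (g), a product, drives the reaction to the right.
The individual effects push in opposite directions; without quantitative information the net direction cannot be determined.

cannot be determined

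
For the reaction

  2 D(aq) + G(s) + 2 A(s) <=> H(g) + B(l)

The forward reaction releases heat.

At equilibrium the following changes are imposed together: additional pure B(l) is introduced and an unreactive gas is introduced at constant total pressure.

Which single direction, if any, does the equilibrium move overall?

right

B is a pure liquid; its activity is 1 regardless of amount, so Q is unaffected — no shift from this change.
Adding inert gas at constant total pressure expands the volume and lowers every reacting partial pressure. With Δn_gas = 1 − 0 = +1, Q moves away from K toward the side with fewer gas moles, so the system shifts toward the side with more gas moles — to the right.
Only the nonzero effect(s) matter; the net shift is to the right.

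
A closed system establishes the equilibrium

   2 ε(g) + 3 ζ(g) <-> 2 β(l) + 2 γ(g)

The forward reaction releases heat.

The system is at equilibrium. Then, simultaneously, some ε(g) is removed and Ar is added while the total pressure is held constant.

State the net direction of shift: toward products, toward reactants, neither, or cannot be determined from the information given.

left

Removing ε (g), a reactant, drives the reaction to the left.
Adding inert gas at constant total pressure expands the volume and lowers every reacting partial pressure. With Δn_gas = 2 − 5 = -3, Q moves away from K toward the side with fewer gas moles, so the system shifts toward the side with more gas moles — to the left.
All effects act in the same direction — net shift to the left.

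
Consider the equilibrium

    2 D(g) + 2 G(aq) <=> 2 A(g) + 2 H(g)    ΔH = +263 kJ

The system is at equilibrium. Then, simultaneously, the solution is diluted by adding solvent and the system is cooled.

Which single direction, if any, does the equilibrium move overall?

Dilution lowers every aqueous concentration by the same factor. Δn_aq = 0 − 2 = -2, so the system shifts toward the side with more dissolved moles — to the left.
The forward reaction is endothermic. Lowering T favours the exothermic direction — shift to the left.
All effects act in the same direction — net shift to the left.

left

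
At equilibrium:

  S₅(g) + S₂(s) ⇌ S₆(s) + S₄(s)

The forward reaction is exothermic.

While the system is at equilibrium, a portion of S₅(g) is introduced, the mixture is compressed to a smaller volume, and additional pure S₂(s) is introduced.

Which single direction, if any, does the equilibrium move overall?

right

Adding S₅ (g), a reactant, drives the reaction to the right.
Gas moles: reactants 1, products 0 (Δn_gas = -1). Compression shifts the system toward the side with fewer moles of gas — to the right.
S₂ is a pure solid; its activity is 1 regardless of amount, so Q is unaffected — no shift from this change.
Only the nonzero effect(s) matter; the net shift is to the right.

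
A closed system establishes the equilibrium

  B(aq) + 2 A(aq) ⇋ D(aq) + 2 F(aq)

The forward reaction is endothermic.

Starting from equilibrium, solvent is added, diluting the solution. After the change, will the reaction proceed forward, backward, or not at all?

no shift

Dilution scales every aqueous concentration by the same factor. Δn_aq = 3 − 3 = 0, so Q is unchanged — no shift.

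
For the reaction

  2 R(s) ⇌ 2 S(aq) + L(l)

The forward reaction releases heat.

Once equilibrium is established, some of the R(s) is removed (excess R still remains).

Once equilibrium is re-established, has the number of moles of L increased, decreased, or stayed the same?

R is a pure solid; its activity is 1 regardless of amount, so Q is unaffected — no shift from this change.
No net shift occurs, so the amount of L is unchanged.

unchanged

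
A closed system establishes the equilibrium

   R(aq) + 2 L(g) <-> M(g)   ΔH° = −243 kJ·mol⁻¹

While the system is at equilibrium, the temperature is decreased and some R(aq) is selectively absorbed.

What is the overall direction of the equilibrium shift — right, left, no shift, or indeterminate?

cannot be determined

The forward reaction is exothermic. Lowering T favours the exothermic direction — shift to the right.
Removing R (aq), a reactant, drives the reaction to the left.
The individual effects push in opposite directions; without quantitative information the net direction cannot be determined.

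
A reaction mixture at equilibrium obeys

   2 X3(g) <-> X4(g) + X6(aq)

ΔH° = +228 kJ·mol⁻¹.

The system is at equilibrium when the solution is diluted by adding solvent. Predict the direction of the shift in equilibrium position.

Dilution lowers every aqueous concentration by the same factor. Δn_aq = 1 − 0 = +1, so the system shifts toward the side with more dissolved moles — to the right.

right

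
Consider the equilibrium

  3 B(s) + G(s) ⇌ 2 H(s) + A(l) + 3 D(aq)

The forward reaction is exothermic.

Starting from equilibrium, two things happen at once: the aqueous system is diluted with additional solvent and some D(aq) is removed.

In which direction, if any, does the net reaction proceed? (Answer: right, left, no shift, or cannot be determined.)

right

Dilution lowers every aqueous concentration by the same factor. Δn_aq = 3 − 0 = +3, so the system shifts toward the side with more dissolved moles — to the right.
Removing D (aq), a product, drives the reaction to the right.
All effects act in the same direction — net shift to the right.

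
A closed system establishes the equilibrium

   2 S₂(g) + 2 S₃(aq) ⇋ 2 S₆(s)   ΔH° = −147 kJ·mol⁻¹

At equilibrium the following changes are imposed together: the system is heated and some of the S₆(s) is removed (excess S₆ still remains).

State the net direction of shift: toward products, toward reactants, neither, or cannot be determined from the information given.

The forward reaction is exothermic. Raising T favours the endothermic direction — shift to the left.
S₆ is a pure solid; its activity is 1 regardless of amount, so Q is unaffected — no shift from this change.
Only the nonzero effect(s) matter; the net shift is to the left.

left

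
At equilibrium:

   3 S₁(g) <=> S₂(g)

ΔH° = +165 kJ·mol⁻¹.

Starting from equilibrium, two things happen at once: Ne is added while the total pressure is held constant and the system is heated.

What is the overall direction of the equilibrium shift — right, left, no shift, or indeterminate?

cannot be determined

Adding inert gas at constant total pressure expands the volume and lowers every reacting partial pressure. With Δn_gas = 1 − 3 = -2, Q moves away from K toward the side with fewer gas moles, so the system shifts toward the side with more gas moles — to the left.
The forward reaction is endothermic. Raising T favours the endothermic direction — shift to the right.
The individual effects push in opposite directions; without quantitative information the net direction cannot be determined.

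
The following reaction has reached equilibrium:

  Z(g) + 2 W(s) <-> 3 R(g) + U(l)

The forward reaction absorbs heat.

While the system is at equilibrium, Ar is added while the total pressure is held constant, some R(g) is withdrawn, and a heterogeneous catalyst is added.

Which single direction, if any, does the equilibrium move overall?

right

Adding inert gas at constant total pressure expands the volume and lowers every reacting partial pressure. With Δn_gas = 3 − 1 = +2, Q moves away from K toward the side with fewer gas moles, so the system shifts toward the side with more gas moles — to the right.
Removing R (g), a product, drives the reaction to the right.
A catalyst speeds both forward and reverse rates equally; it changes neither Q nor K — no shift from this change.
Only the nonzero effect(s) matter; the net shift is to the right.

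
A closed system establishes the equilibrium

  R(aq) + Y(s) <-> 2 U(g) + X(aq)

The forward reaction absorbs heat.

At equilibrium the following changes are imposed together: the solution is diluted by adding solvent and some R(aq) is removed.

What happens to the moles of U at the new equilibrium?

decreases

Dilution scales every aqueous concentration by the same factor. Δn_aq = 1 − 1 = 0, so Q is unchanged — no shift.
Removing R (aq), a reactant, drives the reaction to the left.
The net shift is to the left. U is a product, so its amount decreases.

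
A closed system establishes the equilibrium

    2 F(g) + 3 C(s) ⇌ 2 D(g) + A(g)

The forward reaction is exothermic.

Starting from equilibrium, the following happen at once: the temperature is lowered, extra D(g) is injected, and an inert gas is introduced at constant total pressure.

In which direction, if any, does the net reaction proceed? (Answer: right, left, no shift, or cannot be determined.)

The forward reaction is exothermic. Lowering T favours the exothermic direction — shift to the right.
Adding D (g), a product, drives the reaction to the left.
Adding inert gas at constant total pressure expands the volume and lowers every reacting partial pressure. With Δn_gas = 3 − 2 = +1, Q moves away from K toward the side with fewer gas moles, so the system shifts toward the side with more gas moles — to the right.
The individual effects push in opposite directions; without quantitative information the net direction cannot be determined.

cannot be determined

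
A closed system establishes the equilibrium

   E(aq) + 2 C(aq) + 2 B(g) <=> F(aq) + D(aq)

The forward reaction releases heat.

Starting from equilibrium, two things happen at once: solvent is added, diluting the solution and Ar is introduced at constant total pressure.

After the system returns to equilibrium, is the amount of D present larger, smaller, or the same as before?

Dilution lowers every aqueous concentration by the same factor. Δn_aq = 2 − 3 = -1, so the system shifts toward the side with more dissolved moles — to the left.
Adding inert gas at constant total pressure expands the volume and lowers every reacting partial pressure. With Δn_gas = 0 − 2 = -2, Q moves away from K toward the side with fewer gas moles, so the system shifts toward the side with more gas moles — to the left.
The net shift is to the left. D is a product, so its amount decreases.

decreases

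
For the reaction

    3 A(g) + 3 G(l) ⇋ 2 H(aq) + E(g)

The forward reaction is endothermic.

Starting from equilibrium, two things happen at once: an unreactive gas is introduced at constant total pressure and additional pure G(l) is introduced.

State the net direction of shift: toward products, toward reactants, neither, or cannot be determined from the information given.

left

Adding inert gas at constant total pressure expands the volume and lowers every reacting partial pressure. With Δn_gas = 1 − 3 = -2, Q moves away from K toward the side with fewer gas moles, so the system shifts toward the side with more gas moles — to the left.
G is a pure liquid; its activity is 1 regardless of amount, so Q is unaffected — no shift from this change.
Only the nonzero effect(s) matter; the net shift is to the left.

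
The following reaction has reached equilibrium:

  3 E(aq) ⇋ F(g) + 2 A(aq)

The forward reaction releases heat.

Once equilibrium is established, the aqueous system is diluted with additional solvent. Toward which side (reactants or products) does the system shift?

left

Dilution lowers every aqueous concentration by the same factor. Δn_aq = 2 − 3 = -1, so the system shifts toward the side with more dissolved moles — to the left.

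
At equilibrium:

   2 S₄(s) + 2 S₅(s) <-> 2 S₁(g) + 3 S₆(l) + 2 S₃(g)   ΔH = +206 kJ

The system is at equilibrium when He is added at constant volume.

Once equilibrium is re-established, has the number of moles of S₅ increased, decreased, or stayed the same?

At constant volume, adding an inert gas leaves every reacting species' partial pressure unchanged, so Q is unchanged — no shift from this change.
No net shift occurs, so the amount of S₅ is unchanged.

unchanged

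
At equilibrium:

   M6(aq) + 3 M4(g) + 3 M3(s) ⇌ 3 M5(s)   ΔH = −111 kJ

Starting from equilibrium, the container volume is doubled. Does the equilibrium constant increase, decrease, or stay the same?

unchanged

The equilibrium constant depends only on temperature. This perturbation may move the position of equilibrium, but since T is unchanged, K itself is unchanged.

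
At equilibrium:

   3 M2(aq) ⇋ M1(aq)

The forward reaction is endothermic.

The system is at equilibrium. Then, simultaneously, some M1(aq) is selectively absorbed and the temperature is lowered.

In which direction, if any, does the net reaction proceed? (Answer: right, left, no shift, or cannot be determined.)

Removing M1 (aq), a product, drives the reaction to the right.
The forward reaction is endothermic. Lowering T favours the exothermic direction — shift to the left.
The individual effects push in opposite directions; without quantitative information the net direction cannot be determined.

cannot be determined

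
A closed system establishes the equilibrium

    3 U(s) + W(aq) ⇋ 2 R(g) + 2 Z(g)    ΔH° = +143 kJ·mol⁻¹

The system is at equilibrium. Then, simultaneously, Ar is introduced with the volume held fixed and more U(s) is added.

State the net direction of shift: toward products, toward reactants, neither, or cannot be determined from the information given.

At constant volume, adding an inert gas leaves every reacting species' partial pressure unchanged, so Q is unchanged — no shift from this change.
U is a pure solid; its activity is 1 regardless of amount, so Q is unaffected — no shift from this change.
None of the changes alters Q relative to K, so there is no net shift.

no shift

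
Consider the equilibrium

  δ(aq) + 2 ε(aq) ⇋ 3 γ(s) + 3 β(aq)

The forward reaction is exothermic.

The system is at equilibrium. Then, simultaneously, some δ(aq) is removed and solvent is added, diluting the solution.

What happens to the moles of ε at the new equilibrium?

Removing δ (aq), a reactant, drives the reaction to the left.
Dilution scales every aqueous concentration by the same factor. Δn_aq = 3 − 3 = 0, so Q is unchanged — no shift.
The net shift is to the left. ε is a reactant, so its amount increases.

increases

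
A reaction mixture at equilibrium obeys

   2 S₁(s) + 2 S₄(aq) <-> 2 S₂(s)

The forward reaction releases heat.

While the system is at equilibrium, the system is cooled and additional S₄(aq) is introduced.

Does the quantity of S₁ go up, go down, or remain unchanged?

The forward reaction is exothermic. Lowering T favours the exothermic direction — shift to the right.
Adding S₄ (aq), a reactant, drives the reaction to the right.
The net shift is to the right. S₁ is a reactant, so its amount decreases.

decreases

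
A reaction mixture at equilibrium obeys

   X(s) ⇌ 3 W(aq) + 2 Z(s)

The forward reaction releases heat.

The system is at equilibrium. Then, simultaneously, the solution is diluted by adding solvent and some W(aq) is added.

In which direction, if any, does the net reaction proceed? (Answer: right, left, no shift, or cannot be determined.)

cannot be determined

Dilution lowers every aqueous concentration by the same factor. Δn_aq = 3 − 0 = +3, so the system shifts toward the side with more dissolved moles — to the right.
Adding W (aq), a product, drives the reaction to the left.
The individual effects push in opposite directions; without quantitative information the net direction cannot be determined.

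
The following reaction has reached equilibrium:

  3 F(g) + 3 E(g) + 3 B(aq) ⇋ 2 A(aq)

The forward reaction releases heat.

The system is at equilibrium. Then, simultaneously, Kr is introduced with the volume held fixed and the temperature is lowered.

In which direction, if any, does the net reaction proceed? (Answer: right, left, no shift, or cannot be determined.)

At constant volume, adding an inert gas leaves every reacting species' partial pressure unchanged, so Q is unchanged — no shift from this change.
The forward reaction is exothermic. Lowering T favours the exothermic direction — shift to the right.
Only the nonzero effect(s) matter; the net shift is to the right.

right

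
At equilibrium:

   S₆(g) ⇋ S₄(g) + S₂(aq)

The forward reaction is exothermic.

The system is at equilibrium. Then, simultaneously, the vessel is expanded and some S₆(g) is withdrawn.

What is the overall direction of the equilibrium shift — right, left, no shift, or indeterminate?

left

Gas moles: reactants 1, products 1. Δn_gas = 0, so a volume change leaves Q equal to K — no shift from this change.
Removing S₆ (g), a reactant, drives the reaction to the left.
Only the nonzero effect(s) matter; the net shift is to the left.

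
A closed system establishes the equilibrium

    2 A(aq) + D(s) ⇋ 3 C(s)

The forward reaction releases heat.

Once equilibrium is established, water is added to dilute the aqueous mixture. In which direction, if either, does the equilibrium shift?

left

Dilution lowers every aqueous concentration by the same factor. Δn_aq = 0 − 2 = -2, so the system shifts toward the side with more dissolved moles — to the left.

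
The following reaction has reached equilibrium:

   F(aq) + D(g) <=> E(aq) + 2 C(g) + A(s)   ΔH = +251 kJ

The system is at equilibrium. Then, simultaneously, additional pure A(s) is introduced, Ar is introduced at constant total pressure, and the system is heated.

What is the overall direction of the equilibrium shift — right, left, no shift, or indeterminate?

right

A is a pure solid; its activity is 1 regardless of amount, so Q is unaffected — no shift from this change.
Adding inert gas at constant total pressure expands the volume and lowers every reacting partial pressure. With Δn_gas = 2 − 1 = +1, Q moves away from K toward the side with fewer gas moles, so the system shifts toward the side with more gas moles — to the right.
The forward reaction is endothermic. Raising T favours the endothermic direction — shift to the right.
Only the nonzero effect(s) matter; the net shift is to the right.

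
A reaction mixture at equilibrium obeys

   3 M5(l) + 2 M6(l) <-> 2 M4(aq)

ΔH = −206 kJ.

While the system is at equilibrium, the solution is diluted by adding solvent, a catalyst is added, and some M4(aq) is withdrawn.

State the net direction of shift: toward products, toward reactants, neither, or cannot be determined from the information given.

Dilution lowers every aqueous concentration by the same factor. Δn_aq = 2 − 0 = +2, so the system shifts toward the side with more dissolved moles — to the right.
A catalyst speeds both forward and reverse rates equally; it changes neither Q nor K — no shift from this change.
Removing M4 (aq), a product, drives the reaction to the right.
Only the nonzero effect(s) matter; the net shift is to the right.

right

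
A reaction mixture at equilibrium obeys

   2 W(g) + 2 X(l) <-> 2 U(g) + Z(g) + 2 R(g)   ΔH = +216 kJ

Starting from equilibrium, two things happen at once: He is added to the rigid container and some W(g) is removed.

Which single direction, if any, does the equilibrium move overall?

At constant volume, adding an inert gas leaves every reacting species' partial pressure unchanged, so Q is unchanged — no shift from this change.
Removing W (g), a reactant, drives the reaction to the left.
Only the nonzero effect(s) matter; the net shift is to the left.

left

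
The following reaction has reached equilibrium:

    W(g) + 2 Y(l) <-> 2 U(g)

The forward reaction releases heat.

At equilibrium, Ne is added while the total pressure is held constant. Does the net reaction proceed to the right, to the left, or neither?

Adding inert gas at constant total pressure expands the volume and lowers every reacting partial pressure. With Δn_gas = 2 − 1 = +1, Q moves away from K toward the side with fewer gas moles, so the system shifts toward the side with more gas moles — to the right.

right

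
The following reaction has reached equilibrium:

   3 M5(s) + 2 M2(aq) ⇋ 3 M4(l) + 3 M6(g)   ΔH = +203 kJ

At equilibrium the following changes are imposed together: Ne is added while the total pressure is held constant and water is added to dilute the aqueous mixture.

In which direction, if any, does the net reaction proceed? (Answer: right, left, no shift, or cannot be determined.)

cannot be determined

Adding inert gas at constant total pressure expands the volume and lowers every reacting partial pressure. With Δn_gas = 3 − 0 = +3, Q moves away from K toward the side with fewer gas moles, so the system shifts toward the side with more gas moles — to the right.
Dilution lowers every aqueous concentration by the same factor. Δn_aq = 0 − 2 = -2, so the system shifts toward the side with more dissolved moles — to the left.
The individual effects push in opposite directions; without quantitative information the net direction cannot be determined.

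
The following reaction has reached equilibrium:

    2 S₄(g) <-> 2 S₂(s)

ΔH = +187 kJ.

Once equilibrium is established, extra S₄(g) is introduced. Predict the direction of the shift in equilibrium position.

right

Adding S₄ (g), a reactant, drives the reaction to the right.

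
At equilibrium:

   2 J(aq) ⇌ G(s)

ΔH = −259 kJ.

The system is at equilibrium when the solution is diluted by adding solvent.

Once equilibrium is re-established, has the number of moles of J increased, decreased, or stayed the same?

increases

Dilution lowers every aqueous concentration by the same factor. Δn_aq = 0 − 2 = -2, so the system shifts toward the side with more dissolved moles — to the left.
The net shift is to the left. J is a reactant, so its amount increases.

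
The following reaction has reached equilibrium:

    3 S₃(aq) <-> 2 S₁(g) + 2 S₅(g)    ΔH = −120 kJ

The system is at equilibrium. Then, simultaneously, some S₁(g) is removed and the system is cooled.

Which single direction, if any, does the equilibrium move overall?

Removing S₁ (g), a product, drives the reaction to the right.
The forward reaction is exothermic. Lowering T favours the exothermic direction — shift to the right.
All effects act in the same direction — net shift to the right.

right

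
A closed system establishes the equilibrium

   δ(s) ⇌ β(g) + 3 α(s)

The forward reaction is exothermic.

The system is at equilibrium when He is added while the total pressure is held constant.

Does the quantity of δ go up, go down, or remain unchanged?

Adding inert gas at constant total pressure expands the volume and lowers every reacting partial pressure. With Δn_gas = 1 − 0 = +1, Q moves away from K toward the side with fewer gas moles, so the system shifts toward the side with more gas moles — to the right.
The net shift is to the right. δ is a reactant, so its amount decreases.

decreases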